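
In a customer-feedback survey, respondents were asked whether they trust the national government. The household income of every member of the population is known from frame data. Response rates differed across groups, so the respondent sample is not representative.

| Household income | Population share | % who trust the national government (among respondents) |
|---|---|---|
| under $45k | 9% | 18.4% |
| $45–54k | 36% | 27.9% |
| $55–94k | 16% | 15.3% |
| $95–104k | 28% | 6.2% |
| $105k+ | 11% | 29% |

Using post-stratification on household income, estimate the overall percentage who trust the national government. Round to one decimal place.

Each cell contributes population-share × respondent value:
  under $45k: 0.09 × 18.4 = 1.656
  $45–54k: 0.36 × 27.9 = 10.044
  $55–94k: 0.16 × 15.3 = 2.448
  $95–104k: 0.28 × 6.2 = 1.736
  $105k+: 0.11 × 29 = 3.19
Post-stratified estimate = 19.074 → 19.1%.

19.1%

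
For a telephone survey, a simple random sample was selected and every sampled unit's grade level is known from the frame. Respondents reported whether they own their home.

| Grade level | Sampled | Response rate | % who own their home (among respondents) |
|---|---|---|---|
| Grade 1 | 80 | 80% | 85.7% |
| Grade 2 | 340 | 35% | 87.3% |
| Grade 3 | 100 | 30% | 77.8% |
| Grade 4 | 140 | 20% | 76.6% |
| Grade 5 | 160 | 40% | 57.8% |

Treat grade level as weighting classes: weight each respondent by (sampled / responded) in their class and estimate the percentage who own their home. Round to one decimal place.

78.4%

Weighting each respondent by the inverse class response rate inflates each class back to its sampled size, so the class weight is n_sampled:
  Grade 1: 80 × 85.7 = 6856
  Grade 2: 340 × 87.3 = 29,682
  Grade 3: 100 × 77.8 = 7780
  Grade 4: 140 × 76.6 = 10,724
  Grade 5: 160 × 57.8 = 9248
Adjusted estimate = 64,290 / 820 = 78.4024 → 78.4%.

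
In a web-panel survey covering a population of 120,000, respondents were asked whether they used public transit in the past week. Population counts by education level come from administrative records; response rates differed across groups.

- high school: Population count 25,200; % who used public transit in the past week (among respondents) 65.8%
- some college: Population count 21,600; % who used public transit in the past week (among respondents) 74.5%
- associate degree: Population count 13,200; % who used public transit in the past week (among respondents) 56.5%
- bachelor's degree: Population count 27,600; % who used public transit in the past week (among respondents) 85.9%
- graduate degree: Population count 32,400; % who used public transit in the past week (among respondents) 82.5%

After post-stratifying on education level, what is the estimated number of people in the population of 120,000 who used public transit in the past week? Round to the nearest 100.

Apply each group's respondent rate to its population count:
  high school: 25,200 × 65.8% = 16581.6
  some college: 21,600 × 74.5% = 16,092
  associate degree: 13,200 × 56.5% = 7458
  bachelor's degree: 27,600 × 85.9% = 23708.4
  graduate degree: 32,400 × 82.5% = 26,730
Estimated total = 90,570 → 90,600.

90,600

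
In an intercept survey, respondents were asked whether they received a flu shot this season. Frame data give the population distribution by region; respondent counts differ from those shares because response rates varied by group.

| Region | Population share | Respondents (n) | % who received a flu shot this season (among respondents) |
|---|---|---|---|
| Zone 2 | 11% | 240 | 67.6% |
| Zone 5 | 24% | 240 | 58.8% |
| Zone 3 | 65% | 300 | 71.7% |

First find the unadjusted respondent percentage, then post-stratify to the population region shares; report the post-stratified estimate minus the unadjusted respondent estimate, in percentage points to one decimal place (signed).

Unadjusted (pooled respondent) estimate weights by respondent counts:
  (240/780)×67.6 + (240/780)×58.8 + (300/780)×71.7 = 66.4692%
Post-stratifying to population shares instead:
  0.11×67.6 + 0.24×58.8 + 0.65×71.7 = 68.153%
Difference = 68.153 − 66.4692 = 1.6838 pp.

+1.7 percentage points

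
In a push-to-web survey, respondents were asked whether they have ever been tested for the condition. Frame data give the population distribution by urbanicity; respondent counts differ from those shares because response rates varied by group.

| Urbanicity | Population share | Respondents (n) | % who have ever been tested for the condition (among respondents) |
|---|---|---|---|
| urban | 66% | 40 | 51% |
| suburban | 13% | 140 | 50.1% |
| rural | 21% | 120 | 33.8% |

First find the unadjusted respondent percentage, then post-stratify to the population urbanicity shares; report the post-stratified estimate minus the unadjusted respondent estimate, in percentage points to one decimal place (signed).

+3.6 percentage points

Naive respondent-only estimate (weights = respondent counts):
  (40/300)×51 + (140/300)×50.1 + (120/300)×33.8 = 43.7%
Post-stratified estimate weights by population shares:
  0.66×51 + 0.13×50.1 + 0.21×33.8 = 47.271%
Difference = 47.271 − 43.7 = 3.571 pp.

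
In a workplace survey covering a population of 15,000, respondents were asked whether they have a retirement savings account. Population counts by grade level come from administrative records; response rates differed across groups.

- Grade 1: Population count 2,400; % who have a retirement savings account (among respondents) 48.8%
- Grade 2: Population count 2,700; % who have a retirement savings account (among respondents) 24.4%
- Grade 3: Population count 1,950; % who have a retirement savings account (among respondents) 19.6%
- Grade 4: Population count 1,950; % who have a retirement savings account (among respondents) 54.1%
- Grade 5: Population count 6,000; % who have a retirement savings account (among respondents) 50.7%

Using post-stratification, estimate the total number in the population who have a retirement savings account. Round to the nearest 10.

6,310

Apply each group's respondent rate to its population count:
  Grade 1: 2,400 × 48.8% = 1171.2
  Grade 2: 2,700 × 24.4% = 658.8
  Grade 3: 1,950 × 19.6% = 382.2
  Grade 4: 1,950 × 54.1% = 1054.95
  Grade 5: 6,000 × 50.7% = 3042
Estimated total = 6309.15 → 6,310.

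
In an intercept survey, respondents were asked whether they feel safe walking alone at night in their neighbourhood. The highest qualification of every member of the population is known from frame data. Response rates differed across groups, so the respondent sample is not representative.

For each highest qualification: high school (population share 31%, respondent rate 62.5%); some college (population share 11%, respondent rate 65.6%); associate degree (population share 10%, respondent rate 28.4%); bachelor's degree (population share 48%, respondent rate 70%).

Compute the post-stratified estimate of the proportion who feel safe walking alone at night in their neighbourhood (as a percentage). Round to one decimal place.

63.0%

Weight each group's respondent value by its population share:
  high school: 0.31 × 62.5 = 19.375
  some college: 0.11 × 65.6 = 7.216
  associate degree: 0.1 × 28.4 = 2.84
  bachelor's degree: 0.48 × 70 = 33.6
Post-stratified estimate = 63.031 → 63.0%.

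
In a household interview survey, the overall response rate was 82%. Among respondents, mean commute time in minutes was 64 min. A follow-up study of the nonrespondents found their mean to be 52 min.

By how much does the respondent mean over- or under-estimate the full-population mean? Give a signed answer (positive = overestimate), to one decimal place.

Nonresponse fraction = 1 − 0.82 = 0.18.
Bias = (nonresponse fraction) × (respondent mean − nonrespondent mean)
     = 0.18 × (64 − 52) = 0.18 × 12 = 2.16.

+2.2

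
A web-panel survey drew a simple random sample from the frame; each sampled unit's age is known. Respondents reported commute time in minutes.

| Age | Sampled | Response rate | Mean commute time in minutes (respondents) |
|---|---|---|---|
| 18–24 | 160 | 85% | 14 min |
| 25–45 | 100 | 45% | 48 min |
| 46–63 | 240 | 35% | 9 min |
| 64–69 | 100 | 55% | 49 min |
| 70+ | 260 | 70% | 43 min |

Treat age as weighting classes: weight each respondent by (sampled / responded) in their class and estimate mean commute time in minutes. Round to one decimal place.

With weight = n_sampled/n_responded per class, the weighted class total is n_sampled:
  18–24: 160 × 14 = 2240
  25–45: 100 × 48 = 4800
  46–63: 240 × 9 = 2160
  64–69: 100 × 49 = 4900
  70+: 260 × 43 = 11,180
Adjusted estimate = 25,280 / 860 = 29.3953 → 29.4.

29.4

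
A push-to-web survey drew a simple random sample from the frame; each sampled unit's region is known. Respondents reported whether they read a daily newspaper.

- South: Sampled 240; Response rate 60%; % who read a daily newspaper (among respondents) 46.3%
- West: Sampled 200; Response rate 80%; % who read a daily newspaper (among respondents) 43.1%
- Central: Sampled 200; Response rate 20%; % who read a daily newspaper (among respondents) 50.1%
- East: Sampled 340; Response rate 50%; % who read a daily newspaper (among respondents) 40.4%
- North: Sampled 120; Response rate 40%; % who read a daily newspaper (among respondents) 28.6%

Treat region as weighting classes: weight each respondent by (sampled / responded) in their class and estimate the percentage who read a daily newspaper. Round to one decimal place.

Each respondent's weight = sampled/responded in their class; summing within a class gives n_sampled, so:
  South: 240 × 46.3 = 11,112
  West: 200 × 43.1 = 8620
  Central: 200 × 50.1 = 10,020
  East: 340 × 40.4 = 13,736
  North: 120 × 28.6 = 3432
Adjusted estimate = 46,920 / 1,100 = 42.6545 → 42.7%.

42.7%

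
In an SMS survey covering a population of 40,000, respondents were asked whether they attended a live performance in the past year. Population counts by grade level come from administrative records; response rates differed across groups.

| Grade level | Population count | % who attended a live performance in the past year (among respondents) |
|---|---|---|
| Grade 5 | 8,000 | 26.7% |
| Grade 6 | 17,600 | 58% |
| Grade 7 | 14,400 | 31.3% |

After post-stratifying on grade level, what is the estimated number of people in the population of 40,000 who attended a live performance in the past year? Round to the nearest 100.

16,900

Each cell contributes its population count × the respondent rate:
  Grade 5: 8,000 × 26.7% = 2136
  Grade 6: 17,600 × 58% = 10,208
  Grade 7: 14,400 × 31.3% = 4507.2
Estimated total = 16851.2 → 16,900.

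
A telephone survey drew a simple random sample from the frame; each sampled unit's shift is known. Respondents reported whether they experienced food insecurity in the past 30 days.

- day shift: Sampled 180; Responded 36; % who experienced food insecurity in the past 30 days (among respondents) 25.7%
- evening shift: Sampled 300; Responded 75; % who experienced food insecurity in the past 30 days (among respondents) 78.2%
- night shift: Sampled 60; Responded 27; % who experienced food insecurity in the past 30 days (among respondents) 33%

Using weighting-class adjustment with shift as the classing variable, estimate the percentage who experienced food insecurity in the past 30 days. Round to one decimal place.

55.7%

Response rates by class: day shift 36/180 = 20%, evening shift 75/300 = 25%, night shift 27/60 = 45%.
With weight = n_sampled/n_responded per class, the weighted class total is n_sampled:
  day shift: 180 × 25.7 = 4626
  evening shift: 300 × 78.2 = 23,460
  night shift: 60 × 33 = 1980
Adjusted estimate = 30,066 / 540 = 55.6778 → 55.7%.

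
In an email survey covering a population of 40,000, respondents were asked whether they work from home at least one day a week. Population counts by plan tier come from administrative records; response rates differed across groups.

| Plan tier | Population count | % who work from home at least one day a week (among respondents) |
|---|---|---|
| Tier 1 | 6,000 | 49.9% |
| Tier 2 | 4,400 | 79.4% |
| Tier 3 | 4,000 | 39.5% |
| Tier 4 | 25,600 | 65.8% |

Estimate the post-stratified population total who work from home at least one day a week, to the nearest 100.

24,900

Apply each group's respondent rate to its population count:
  Tier 1: 6,000 × 49.9% = 2994
  Tier 2: 4,400 × 79.4% = 3493.6
  Tier 3: 4,000 × 39.5% = 1580
  Tier 4: 25,600 × 65.8% = 16844.8
Estimated total = 24912.4 → 24,900.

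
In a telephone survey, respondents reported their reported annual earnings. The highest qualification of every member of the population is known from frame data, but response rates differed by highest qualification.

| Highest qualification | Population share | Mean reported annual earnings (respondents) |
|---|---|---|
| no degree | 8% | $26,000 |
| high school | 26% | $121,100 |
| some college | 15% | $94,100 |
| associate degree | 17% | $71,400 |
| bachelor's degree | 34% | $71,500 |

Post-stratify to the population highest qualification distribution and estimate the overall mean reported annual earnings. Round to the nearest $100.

Each cell contributes population-share × respondent value:
  no degree: 0.08 × 26,000 = 2080
  high school: 0.26 × 121,100 = 31,486
  some college: 0.15 × 94,100 = 14,115
  associate degree: 0.17 × 71,400 = 12,138
  bachelor's degree: 0.34 × 71,500 = 24,310
Post-stratified estimate = 84,129 → $84,100.

$84,100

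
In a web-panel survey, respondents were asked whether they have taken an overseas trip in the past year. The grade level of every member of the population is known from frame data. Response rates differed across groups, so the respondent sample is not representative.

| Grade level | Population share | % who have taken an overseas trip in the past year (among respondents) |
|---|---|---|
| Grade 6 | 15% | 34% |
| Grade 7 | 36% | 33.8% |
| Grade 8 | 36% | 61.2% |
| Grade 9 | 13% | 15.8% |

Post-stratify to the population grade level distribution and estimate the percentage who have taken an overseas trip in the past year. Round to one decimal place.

Post-stratification weights by population share, not respondent share:
  Grade 6: 0.15 × 34 = 5.1
  Grade 7: 0.36 × 33.8 = 12.168
  Grade 8: 0.36 × 61.2 = 22.032
  Grade 9: 0.13 × 15.8 = 2.054
Post-stratified estimate = 41.354 → 41.4%.

41.4%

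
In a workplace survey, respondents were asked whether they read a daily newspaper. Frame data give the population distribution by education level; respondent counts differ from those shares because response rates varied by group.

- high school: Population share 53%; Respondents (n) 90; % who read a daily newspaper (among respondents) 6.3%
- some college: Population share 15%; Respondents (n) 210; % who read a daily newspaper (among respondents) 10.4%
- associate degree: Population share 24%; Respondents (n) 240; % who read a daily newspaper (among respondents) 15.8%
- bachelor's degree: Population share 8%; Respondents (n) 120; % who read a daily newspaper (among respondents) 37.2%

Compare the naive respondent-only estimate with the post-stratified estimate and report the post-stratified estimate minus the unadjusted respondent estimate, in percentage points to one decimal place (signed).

-5.0 percentage points

Unadjusted (pooled respondent) estimate weights by respondent counts:
  (90/660)×6.3 + (210/660)×10.4 + (240/660)×15.8 + (120/660)×37.2 = 16.6773%
Reweighting by population education level shares:
  0.53×6.3 + 0.15×10.4 + 0.24×15.8 + 0.08×37.2 = 11.667%
Difference = 11.667 − 16.6773 = -5.0103 pp.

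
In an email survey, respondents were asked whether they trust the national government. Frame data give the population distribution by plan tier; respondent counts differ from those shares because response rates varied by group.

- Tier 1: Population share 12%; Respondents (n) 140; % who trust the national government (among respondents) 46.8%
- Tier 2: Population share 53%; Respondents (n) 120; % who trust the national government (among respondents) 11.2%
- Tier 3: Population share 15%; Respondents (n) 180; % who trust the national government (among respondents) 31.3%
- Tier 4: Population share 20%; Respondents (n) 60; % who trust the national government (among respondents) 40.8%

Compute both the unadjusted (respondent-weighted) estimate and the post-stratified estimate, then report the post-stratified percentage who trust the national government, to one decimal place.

24.4%

Without adjustment, the pooled respondent share is:
  (140/500)×46.8 + (120/500)×11.2 + (180/500)×31.3 + (60/500)×40.8 = 31.956%
Reweighting by population plan tier shares:
  0.12×46.8 + 0.53×11.2 + 0.15×31.3 + 0.2×40.8 = 24.407%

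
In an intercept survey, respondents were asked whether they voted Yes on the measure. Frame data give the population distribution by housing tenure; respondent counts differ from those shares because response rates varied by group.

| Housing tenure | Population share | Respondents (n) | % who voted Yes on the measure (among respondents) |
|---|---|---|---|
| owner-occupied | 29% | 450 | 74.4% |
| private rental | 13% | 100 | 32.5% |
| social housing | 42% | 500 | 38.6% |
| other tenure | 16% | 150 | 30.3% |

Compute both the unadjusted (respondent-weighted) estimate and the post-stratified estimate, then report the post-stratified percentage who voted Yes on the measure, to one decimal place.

Unadjusted (pooled respondent) estimate weights by respondent counts:
  (450/1200)×74.4 + (100/1200)×32.5 + (500/1200)×38.6 + (150/1200)×30.3 = 50.4792%
Post-stratified estimate weights by population shares:
  0.29×74.4 + 0.13×32.5 + 0.42×38.6 + 0.16×30.3 = 46.861%

46.9%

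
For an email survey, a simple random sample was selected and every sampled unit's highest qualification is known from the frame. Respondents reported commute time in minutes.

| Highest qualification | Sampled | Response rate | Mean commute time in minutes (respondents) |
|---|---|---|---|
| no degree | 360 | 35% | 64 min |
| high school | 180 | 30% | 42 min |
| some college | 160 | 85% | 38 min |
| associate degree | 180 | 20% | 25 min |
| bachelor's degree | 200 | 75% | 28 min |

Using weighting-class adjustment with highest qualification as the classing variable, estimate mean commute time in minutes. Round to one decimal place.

Weighting each respondent by the inverse class response rate inflates each class back to its sampled size, so the class weight is n_sampled:
  no degree: 360 × 64 = 23,040
  high school: 180 × 42 = 7560
  some college: 160 × 38 = 6080
  associate degree: 180 × 25 = 4500
  bachelor's degree: 200 × 28 = 5600
Adjusted estimate = 46,780 / 1,080 = 43.3148 → 43.3.

43.3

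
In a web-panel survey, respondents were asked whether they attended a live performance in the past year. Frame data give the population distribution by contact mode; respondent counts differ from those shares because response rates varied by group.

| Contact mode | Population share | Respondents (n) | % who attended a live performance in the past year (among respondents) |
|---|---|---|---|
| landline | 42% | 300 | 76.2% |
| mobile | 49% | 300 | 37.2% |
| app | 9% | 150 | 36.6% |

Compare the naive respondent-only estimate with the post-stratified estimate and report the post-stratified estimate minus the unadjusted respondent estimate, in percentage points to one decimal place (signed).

Naive respondent-only estimate (weights = respondent counts):
  (300/750)×76.2 + (300/750)×37.2 + (150/750)×36.6 = 52.68%
Reweighting by population contact mode shares:
  0.42×76.2 + 0.49×37.2 + 0.09×36.6 = 53.526%
Difference = 53.526 − 52.68 = 0.846 pp.

+0.8 percentage points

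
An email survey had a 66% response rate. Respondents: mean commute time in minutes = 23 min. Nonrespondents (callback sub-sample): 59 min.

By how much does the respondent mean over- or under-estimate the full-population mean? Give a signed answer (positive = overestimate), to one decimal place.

-12.2

Nonresponse fraction = 1 − 0.66 = 0.34.
Bias = (nonresponse fraction) × (respondent mean − nonrespondent mean)
     = 0.34 × (23 − 59) = 0.34 × -36 = -12.24.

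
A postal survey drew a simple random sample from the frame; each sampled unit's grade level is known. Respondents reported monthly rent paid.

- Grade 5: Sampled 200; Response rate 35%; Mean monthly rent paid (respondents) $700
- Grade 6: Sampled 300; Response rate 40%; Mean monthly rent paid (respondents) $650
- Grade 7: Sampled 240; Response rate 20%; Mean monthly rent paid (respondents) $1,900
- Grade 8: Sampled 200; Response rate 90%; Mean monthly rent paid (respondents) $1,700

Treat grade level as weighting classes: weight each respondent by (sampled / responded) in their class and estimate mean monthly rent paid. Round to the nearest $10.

$1,200

Inverse-response-rate weighting restores each class to its sampled count, so class totals weight by n_sampled:
  Grade 5: 200 × 700 = 140,000
  Grade 6: 300 × 650 = 195,000
  Grade 7: 240 × 1900 = 456,000
  Grade 8: 200 × 1700 = 340,000
Adjusted estimate = 1,131,000 / 940 = 1203.19 → $1,200.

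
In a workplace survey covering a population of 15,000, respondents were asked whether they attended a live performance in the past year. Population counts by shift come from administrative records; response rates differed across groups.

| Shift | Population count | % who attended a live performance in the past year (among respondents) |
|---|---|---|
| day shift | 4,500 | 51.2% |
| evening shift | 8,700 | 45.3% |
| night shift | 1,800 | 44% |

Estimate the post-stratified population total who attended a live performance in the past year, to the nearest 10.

Estimated count per cell = population count × respondent percentage:
  day shift: 4,500 × 51.2% = 2304
  evening shift: 8,700 × 45.3% = 3941.1
  night shift: 1,800 × 44% = 792
Estimated total = 7037.1 → 7,040.

7,040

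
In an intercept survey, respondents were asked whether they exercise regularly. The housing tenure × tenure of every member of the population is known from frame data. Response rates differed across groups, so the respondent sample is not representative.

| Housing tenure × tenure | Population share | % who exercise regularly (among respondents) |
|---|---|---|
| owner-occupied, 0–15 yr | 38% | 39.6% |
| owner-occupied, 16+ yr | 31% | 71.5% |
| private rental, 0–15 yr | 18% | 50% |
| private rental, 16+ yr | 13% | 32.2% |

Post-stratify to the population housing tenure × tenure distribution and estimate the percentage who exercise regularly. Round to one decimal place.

Post-stratification weights by population share, not respondent share:
  owner-occupied, 0–15 yr: 0.38 × 39.6 = 15.048
  owner-occupied, 16+ yr: 0.31 × 71.5 = 22.165
  private rental, 0–15 yr: 0.18 × 50 = 9
  private rental, 16+ yr: 0.13 × 32.2 = 4.186
Post-stratified estimate = 50.399 → 50.4%.

50.4%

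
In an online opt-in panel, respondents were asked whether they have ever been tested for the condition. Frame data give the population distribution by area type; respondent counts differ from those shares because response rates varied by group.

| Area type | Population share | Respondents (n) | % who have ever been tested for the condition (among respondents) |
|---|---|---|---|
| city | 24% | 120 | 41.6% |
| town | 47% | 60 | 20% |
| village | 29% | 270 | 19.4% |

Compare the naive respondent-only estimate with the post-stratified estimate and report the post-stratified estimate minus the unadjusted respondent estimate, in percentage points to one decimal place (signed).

-0.4 percentage points

Without adjustment, the pooled respondent share is:
  (120/450)×41.6 + (60/450)×20 + (270/450)×19.4 = 25.4%
Post-stratified estimate weights by population shares:
  0.24×41.6 + 0.47×20 + 0.29×19.4 = 25.01%
Difference = 25.01 − 25.4 = -0.39 pp.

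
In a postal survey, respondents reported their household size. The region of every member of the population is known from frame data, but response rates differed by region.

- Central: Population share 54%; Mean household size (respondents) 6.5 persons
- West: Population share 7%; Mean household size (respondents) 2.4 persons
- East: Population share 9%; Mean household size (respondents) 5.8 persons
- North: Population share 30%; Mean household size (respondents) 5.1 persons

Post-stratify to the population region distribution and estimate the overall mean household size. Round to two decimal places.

5.73

Post-stratification weights by population share, not respondent share:
  Central: 0.54 × 6.5 = 3.51
  West: 0.07 × 2.4 = 0.168
  East: 0.09 × 5.8 = 0.522
  North: 0.3 × 5.1 = 1.53
Post-stratified estimate = 5.73 → 5.73.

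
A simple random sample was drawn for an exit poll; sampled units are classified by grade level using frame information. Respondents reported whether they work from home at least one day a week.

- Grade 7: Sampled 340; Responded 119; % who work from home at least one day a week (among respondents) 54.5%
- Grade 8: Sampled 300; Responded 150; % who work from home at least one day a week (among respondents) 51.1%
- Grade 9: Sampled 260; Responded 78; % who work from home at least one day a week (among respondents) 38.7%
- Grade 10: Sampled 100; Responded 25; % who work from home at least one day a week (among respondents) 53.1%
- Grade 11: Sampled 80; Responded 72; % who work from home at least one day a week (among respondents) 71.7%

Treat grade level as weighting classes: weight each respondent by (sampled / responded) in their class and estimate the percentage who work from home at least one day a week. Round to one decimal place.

Response rates by class: Grade 7 119/340 = 35%, Grade 8 150/300 = 50%, Grade 9 78/260 = 30%, Grade 10 25/100 = 25%, Grade 11 72/80 = 90%.
Each respondent's weight = sampled/responded in their class; summing within a class gives n_sampled, so:
  Grade 7: 340 × 54.5 = 18,530
  Grade 8: 300 × 51.1 = 15,330
  Grade 9: 260 × 38.7 = 10,062
  Grade 10: 100 × 53.1 = 5310
  Grade 11: 80 × 71.7 = 5736
Adjusted estimate = 54,968 / 1,080 = 50.8963 → 50.9%.

50.9%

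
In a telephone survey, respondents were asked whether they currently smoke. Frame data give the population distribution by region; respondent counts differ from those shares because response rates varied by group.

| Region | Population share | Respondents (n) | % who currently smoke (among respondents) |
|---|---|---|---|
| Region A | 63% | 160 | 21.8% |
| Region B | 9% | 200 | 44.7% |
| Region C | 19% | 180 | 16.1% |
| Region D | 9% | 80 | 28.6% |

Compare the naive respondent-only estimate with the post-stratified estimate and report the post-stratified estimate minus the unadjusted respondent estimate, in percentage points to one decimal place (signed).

Without adjustment, the pooled respondent share is:
  (160/620)×21.8 + (200/620)×44.7 + (180/620)×16.1 + (80/620)×28.6 = 28.4097%
Post-stratified estimate weights by population shares:
  0.63×21.8 + 0.09×44.7 + 0.19×16.1 + 0.09×28.6 = 23.39%
Difference = 23.39 − 28.4097 = -5.0197 pp.

-5.0 percentage points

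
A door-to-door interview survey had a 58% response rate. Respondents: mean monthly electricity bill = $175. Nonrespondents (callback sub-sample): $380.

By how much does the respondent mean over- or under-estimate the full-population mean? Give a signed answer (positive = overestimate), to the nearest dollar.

Nonresponse fraction = 1 − 0.58 = 0.42.
Bias = (nonresponse fraction) × (respondent mean − nonrespondent mean)
     = 0.42 × (175 − 380) = 0.42 × -205 = -86.1.

-$86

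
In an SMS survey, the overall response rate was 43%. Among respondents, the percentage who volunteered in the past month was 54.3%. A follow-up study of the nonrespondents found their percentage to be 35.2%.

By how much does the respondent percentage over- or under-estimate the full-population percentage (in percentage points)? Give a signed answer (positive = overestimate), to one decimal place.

+10.9 percentage points

Nonresponse fraction = 1 − 0.43 = 0.57.
Bias = (nonresponse fraction) × (respondent percentage − nonrespondent percentage)
     = 0.57 × (54.3 − 35.2) = 0.57 × 19.1 = 10.887.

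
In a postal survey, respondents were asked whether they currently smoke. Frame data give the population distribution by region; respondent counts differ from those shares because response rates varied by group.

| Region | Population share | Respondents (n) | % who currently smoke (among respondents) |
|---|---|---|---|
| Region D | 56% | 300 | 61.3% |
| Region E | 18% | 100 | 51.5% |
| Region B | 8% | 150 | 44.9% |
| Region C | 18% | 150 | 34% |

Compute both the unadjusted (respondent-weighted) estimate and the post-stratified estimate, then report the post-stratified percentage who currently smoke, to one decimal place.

Without adjustment, the pooled respondent share is:
  (300/700)×61.3 + (100/700)×51.5 + (150/700)×44.9 + (150/700)×34 = 50.5357%
Post-stratified estimate weights by population shares:
  0.56×61.3 + 0.18×51.5 + 0.08×44.9 + 0.18×34 = 53.31%

53.3%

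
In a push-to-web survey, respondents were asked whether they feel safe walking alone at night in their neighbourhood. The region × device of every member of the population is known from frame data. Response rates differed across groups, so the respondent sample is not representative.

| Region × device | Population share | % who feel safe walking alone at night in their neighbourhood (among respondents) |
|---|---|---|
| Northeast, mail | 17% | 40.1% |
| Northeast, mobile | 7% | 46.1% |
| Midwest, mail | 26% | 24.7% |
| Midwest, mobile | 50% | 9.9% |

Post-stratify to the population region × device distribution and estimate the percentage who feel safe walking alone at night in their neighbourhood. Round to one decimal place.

21.4%

Weight each group's respondent value by its population share:
  Northeast, mail: 0.17 × 40.1 = 6.817
  Northeast, mobile: 0.07 × 46.1 = 3.227
  Midwest, mail: 0.26 × 24.7 = 6.422
  Midwest, mobile: 0.5 × 9.9 = 4.95
Post-stratified estimate = 21.416 → 21.4%.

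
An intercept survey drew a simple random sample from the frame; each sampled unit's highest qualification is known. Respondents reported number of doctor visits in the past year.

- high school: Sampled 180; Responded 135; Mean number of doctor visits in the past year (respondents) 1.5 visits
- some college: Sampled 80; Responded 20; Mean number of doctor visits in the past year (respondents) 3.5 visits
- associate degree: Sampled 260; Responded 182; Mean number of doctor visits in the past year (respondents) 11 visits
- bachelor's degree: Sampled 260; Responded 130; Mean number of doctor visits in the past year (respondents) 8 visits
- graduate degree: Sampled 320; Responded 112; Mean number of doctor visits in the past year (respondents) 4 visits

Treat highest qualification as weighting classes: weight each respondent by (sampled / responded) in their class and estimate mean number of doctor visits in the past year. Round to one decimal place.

6.2

Response rates by class: high school 135/180 = 75%, some college 20/80 = 25%, associate degree 182/260 = 70%, bachelor's degree 130/260 = 50%, graduate degree 112/320 = 35%.
Each respondent's weight = sampled/responded in their class; summing within a class gives n_sampled, so:
  high school: 180 × 1.5 = 270
  some college: 80 × 3.5 = 280
  associate degree: 260 × 11 = 2860
  bachelor's degree: 260 × 8 = 2080
  graduate degree: 320 × 4 = 1280
Adjusted estimate = 6770 / 1,100 = 6.15454 → 6.2.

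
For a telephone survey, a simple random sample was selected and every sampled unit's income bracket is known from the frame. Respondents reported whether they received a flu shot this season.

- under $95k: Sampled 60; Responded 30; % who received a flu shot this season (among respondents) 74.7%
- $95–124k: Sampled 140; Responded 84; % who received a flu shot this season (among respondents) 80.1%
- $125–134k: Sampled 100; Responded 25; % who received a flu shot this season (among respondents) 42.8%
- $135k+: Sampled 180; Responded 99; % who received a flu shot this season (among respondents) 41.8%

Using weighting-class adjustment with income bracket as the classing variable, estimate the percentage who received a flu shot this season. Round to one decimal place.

Class response rates: under $95k 30/60 = 50%, $95–124k 84/140 = 60%, $125–134k 25/100 = 25%, $135k+ 99/180 = 55%.
Inverse-response-rate weighting restores each class to its sampled count, so class totals weight by n_sampled:
  under $95k: 60 × 74.7 = 4482
  $95–124k: 140 × 80.1 = 11,214
  $125–134k: 100 × 42.8 = 4280
  $135k+: 180 × 41.8 = 7524
Adjusted estimate = 27,500 / 480 = 57.2917 → 57.3%.

57.3%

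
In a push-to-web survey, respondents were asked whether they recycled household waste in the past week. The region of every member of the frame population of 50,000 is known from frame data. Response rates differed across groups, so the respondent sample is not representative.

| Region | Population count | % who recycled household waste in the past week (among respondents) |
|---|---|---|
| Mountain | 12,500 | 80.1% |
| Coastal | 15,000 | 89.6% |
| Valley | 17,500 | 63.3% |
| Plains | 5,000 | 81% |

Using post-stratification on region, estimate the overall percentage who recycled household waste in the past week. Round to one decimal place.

Each cell contributes population-share × respondent value:
  Mountain: (12,500/50,000) × 80.1 = 20.025
  Coastal: (15,000/50,000) × 89.6 = 26.88
  Valley: (17,500/50,000) × 63.3 = 22.155
  Plains: (5,000/50,000) × 81 = 8.1
Post-stratified estimate = 77.16 → 77.2%.

77.2%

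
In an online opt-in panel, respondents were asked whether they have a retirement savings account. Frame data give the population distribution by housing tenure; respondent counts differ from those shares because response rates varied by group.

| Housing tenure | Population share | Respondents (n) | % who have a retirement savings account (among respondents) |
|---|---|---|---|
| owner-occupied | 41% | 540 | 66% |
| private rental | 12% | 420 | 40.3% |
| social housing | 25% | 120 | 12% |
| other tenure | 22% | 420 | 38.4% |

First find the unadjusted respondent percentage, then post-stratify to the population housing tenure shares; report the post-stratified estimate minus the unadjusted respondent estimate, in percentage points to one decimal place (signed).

-3.4 percentage points

Unadjusted (pooled respondent) estimate weights by respondent counts:
  (540/1500)×66 + (420/1500)×40.3 + (120/1500)×12 + (420/1500)×38.4 = 46.756%
Reweighting by population housing tenure shares:
  0.41×66 + 0.12×40.3 + 0.25×12 + 0.22×38.4 = 43.344%
Difference = 43.344 − 46.756 = -3.412 pp.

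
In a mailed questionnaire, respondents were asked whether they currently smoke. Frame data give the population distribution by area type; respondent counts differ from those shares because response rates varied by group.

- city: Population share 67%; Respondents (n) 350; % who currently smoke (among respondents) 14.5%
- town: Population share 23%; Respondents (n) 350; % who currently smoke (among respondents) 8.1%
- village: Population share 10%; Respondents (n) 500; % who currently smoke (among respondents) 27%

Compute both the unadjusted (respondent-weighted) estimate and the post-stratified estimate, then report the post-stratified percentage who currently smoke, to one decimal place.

14.3%

Naive respondent-only estimate (weights = respondent counts):
  (350/1200)×14.5 + (350/1200)×8.1 + (500/1200)×27 = 17.8417%
Post-stratifying to population shares instead:
  0.67×14.5 + 0.23×8.1 + 0.1×27 = 14.278%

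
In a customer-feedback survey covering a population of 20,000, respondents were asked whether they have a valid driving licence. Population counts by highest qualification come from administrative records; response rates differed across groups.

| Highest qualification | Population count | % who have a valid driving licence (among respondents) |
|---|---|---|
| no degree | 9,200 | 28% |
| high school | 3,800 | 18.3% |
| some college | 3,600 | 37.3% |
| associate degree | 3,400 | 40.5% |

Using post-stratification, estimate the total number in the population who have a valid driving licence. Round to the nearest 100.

6,000

Each cell contributes its population count × the respondent rate:
  no degree: 9,200 × 28% = 2576
  high school: 3,800 × 18.3% = 695.4
  some college: 3,600 × 37.3% = 1342.8
  associate degree: 3,400 × 40.5% = 1377
Estimated total = 5991.2 → 6,000.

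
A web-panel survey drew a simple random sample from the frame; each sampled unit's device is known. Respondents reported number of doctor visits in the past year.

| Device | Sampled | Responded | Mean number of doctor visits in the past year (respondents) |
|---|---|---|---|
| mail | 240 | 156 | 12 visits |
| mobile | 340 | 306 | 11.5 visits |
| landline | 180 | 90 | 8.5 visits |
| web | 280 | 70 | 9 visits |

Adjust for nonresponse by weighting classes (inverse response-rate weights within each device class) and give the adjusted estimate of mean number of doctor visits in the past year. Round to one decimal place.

10.4

Response rates by class: mail 156/240 = 65%, mobile 306/340 = 90%, landline 90/180 = 50%, web 70/280 = 25%.
Weighting each respondent by the inverse class response rate inflates each class back to its sampled size, so the class weight is n_sampled:
  mail: 240 × 12 = 2880
  mobile: 340 × 11.5 = 3910
  landline: 180 × 8.5 = 1530
  web: 280 × 9 = 2520
Adjusted estimate = 10,840 / 1,040 = 10.4231 → 10.4.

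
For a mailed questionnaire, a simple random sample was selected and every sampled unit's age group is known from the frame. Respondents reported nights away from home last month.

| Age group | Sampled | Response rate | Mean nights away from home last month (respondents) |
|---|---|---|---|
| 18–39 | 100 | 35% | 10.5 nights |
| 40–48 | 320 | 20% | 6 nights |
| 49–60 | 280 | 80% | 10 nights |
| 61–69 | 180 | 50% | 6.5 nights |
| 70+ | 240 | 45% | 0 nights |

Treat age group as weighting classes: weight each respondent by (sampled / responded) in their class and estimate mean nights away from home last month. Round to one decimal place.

With weight = n_sampled/n_responded per class, the weighted class total is n_sampled:
  18–39: 100 × 10.5 = 1050
  40–48: 320 × 6 = 1920
  49–60: 280 × 10 = 2800
  61–69: 180 × 6.5 = 1170
  70+: 240 × 0 = 0
Adjusted estimate = 6940 / 1,120 = 6.19643 → 6.2.

6.2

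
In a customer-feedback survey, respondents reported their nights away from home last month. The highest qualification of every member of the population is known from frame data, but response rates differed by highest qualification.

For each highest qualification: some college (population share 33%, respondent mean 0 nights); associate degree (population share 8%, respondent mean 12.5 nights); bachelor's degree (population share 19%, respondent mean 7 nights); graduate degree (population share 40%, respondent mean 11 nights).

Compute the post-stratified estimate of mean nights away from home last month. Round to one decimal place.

6.7

Post-stratification weights by population share, not respondent share:
  some college: 0.33 × 0 = 0
  associate degree: 0.08 × 12.5 = 1
  bachelor's degree: 0.19 × 7 = 1.33
  graduate degree: 0.4 × 11 = 4.4
Post-stratified estimate = 6.73 → 6.7.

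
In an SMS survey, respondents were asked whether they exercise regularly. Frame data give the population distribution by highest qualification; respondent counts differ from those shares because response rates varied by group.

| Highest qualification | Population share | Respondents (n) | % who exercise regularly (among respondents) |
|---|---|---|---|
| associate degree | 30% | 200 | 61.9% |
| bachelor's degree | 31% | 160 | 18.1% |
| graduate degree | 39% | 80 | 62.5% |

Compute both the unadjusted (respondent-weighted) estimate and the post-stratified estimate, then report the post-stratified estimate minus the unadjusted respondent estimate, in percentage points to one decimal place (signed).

Without adjustment, the pooled respondent share is:
  (200/440)×61.9 + (160/440)×18.1 + (80/440)×62.5 = 46.0818%
Post-stratifying to population shares instead:
  0.3×61.9 + 0.31×18.1 + 0.39×62.5 = 48.556%
Difference = 48.556 − 46.0818 = 2.4742 pp.

+2.5 percentage points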